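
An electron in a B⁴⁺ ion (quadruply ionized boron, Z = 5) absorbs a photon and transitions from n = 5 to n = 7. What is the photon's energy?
6.6640 eV

The energy levels of a hydrogen-like atom are E_n = -13.6057 Z² eV / n².

Energy at n = 5: E_5 = -13.6057 × 5² / 5² = -13.6057000 eV
Energy at n = 7: E_7 = -13.6057 × 5² / 7² = -6.9416837 eV

The excitation energy is the difference:
ΔE = E_7 - E_5
ΔE = -6.9416837 - (-13.6057000)
ΔE = 6.6640 eV

Since this is positive, energy must be absorbed (photon absorption).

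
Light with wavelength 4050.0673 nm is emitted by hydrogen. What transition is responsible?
n = 5 → n = 4

First, find the photon energy from the wavelength (hc = 1239.84 eV·nm):
E = hc/λ = 1239.84 eV·nm / 4050.0673 nm = 0.30612825 eV

The energy levels of hydrogen satisfy E_n = -13.6057 / n² eV, so an emission n_i → n_f releases
ΔE = 13.6057 × (1/n_f² − 1/n_i²) eV.

Setting ΔE equal to the photon energy:
1/n_f² − 1/n_i² = 0.30612825 / 13.6057 = 0.022500000

Since 1/n_i² must be positive, we need 1/n_f² > 0.022500000, i.e. n_f ≤ 6. For each allowed n_f, solve n_i = (1/n_f² − 0.022500000)^(−1/2) and check whether it is a whole number:
  n_f = 1: 1/n_i² = 1.000000000 − 0.022500000 = 0.977500000 → n_i = 1.011  (not an integer) ✗
  n_f = 2: 1/n_i² = 0.250000000 − 0.022500000 = 0.227500000 → n_i = 2.097  (not an integer) ✗
  n_f = 3: 1/n_i² = 0.111111111 − 0.022500000 = 0.088611111 → n_i = 3.359  (not an integer) ✗
  n_f = 4: 1/n_i² = 0.062500000 − 0.022500000 = 0.040000000 → n_i = 5.000  → integer, n_i = 5 ✓
  n_f = 5: 1/n_i² = 0.040000000 − 0.022500000 = 0.017500000 → n_i = 7.559  (not an integer) ✗
  n_f = 6: 1/n_i² = 0.027777778 − 0.022500000 = 0.005277778 → n_i = 13.765  (not an integer) ✗

Only n_f = 4 gives an integer upper level, n_i = 5.

The transition is from n = 5 to n = 4 (emission).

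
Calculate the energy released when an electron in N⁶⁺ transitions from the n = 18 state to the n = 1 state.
664.62 eV

The energy levels are E_n = -13.6057 Z² eV / n².

Energy at n = 18: E_18 = -13.6057 × 7² / 18² = -2.05765 eV
Energy at n = 1: E_1 = -13.6057 × 7² / 1² = -666.67930 eV

For emission (electron falling to lower state), the photon energy is:
E_photon = E_18 - E_1 = |-2.05765 - (-666.67930)|
E_photon = 664.62 eV

This energy is carried away by the emitted photon.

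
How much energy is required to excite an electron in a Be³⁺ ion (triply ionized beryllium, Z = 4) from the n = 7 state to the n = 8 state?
1.04125 eV

The energy levels of a hydrogen-like atom are E_n = -13.6057 Z² eV / n².

Energy at n = 7: E_7 = -13.6057 × 4² / 7² = -4.44267755 eV
Energy at n = 8: E_8 = -13.6057 × 4² / 8² = -3.40142500 eV

The excitation energy is the difference:
ΔE = E_8 - E_7
ΔE = -3.40142500 - (-4.44267755)
ΔE = 1.04125 eV

Since this is positive, energy must be absorbed (photon absorption).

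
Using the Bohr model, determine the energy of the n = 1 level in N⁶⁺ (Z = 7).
-666.67930 eV

For hydrogen-like ions, the energy levels scale with Z²:
E_n = -13.6057 Z² / n² eV

For N⁶⁺ (Z = 7) at n = 1:
E_1 = -13.6057 × 7² / 1²
E_1 = -13.6057 × 49 / 1
E_1 = -666.6793 / 1
E_1 = -666.67930 eV

The energy is 49 times more negative than hydrogen at the same n due to the stronger nuclear charge.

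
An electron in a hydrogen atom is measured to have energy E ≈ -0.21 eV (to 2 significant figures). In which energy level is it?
n = 8

The exact energy levels follow E_n = -13.6057 eV / n².

The measured value (-0.21 eV) is reported to only 2 significant figures, so we must test candidate n values and see which one matches to that precision.

Candidate energies:
  n = 6:  E = -13.6057/6² = -0.37794 eV
  n = 7:  E = -13.6057/7² = -0.27767 eV
  n = 8:  E = -13.6057/8² = -0.21259 eV  ← matches
  n = 9:  E = -13.6057/9² = -0.16797 eV
  n = 10:  E = -13.6057/10² = -0.13606 eV

Checking against the measurement of -0.21 eV (2 sig figs), only n = 8 agrees:
E_8 = -0.21259 eV, which rounds to -0.21 eV ✓

Therefore n = 8.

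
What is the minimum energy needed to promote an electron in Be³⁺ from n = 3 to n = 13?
22.900 eV

The energy levels of a hydrogen-like atom are E_n = -13.6057 Z² eV / n².

Energy at n = 3: E_3 = -13.6057 × 4² / 3² = -24.187911 eV
Energy at n = 13: E_13 = -13.6057 × 4² / 13² = -1.288114 eV

The excitation energy is the difference:
ΔE = E_13 - E_3
ΔE = -1.288114 - (-24.187911)
ΔE = 22.900 eV

Since this is positive, energy must be absorbed (photon absorption).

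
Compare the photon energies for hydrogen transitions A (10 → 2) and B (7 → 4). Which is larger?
10 → 2

Calculate the energy for each transition:

Transition 10 → 2:
ΔE₁ = |E_2 - E_10| = |-13.6057/2² - (-13.6057/10²)|
ΔE₁ = |-3.401425000 - (-0.136057000)| = 3.265368 eV

Transition 7 → 4:
ΔE₂ = |E_4 - E_7| = |-13.6057/4² - (-13.6057/7²)|
ΔE₂ = |-0.850356250 - (-0.277667347)| = 0.572689 eV

Since 3.265368 eV > 0.572689 eV, the transition 10 → 2 emits the more energetic photon.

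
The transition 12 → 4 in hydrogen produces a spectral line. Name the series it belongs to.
Brackett series

The spectral series in hydrogen are named based on the final (lower) energy level:
- Lyman series: n_final = 1 (ultraviolet)
- Balmer series: n_final = 2 (visible/near-UV)
- Paschen series: n_final = 3 (infrared)
- Brackett series: n_final = 4 (infrared)
- Pfund series: n_final = 5 (far infrared)

Since this transition ends at n = 4, it belongs to the Brackett series.

For reference, this 12 → 4 line has photon energy
ΔE = 13.6057 eV × (1/4² - 1/12²) = 0.75587222222 eV,
corresponding to wavelength λ = hc/ΔE = 1239.84 eV·nm / 0.75587222222 eV = 1640.27724 nm in the infrared region.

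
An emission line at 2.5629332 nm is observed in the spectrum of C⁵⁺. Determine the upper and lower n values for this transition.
n = 9 → n = 1

First, find the photon energy from the wavelength (hc = 1239.84 eV·nm):
E = hc/λ = 1239.84 eV·nm / 2.5629332 nm = 483.75822 eV

The energy levels of C⁵⁺ satisfy E_n = -13.6057 × 6² / n² eV, so an emission n_i → n_f releases
ΔE = 13.6057 × 6² × (1/n_f² − 1/n_i²) eV.

Setting ΔE equal to the photon energy:
1/n_f² − 1/n_i² = 483.75822 / (13.6057 × 6²) = 0.98765432

Since 1/n_i² must be positive, we need 1/n_f² > 0.98765432, i.e. n_f ≤ 1. For each allowed n_f, solve n_i = (1/n_f² − 0.98765432)^(−1/2) and check whether it is a whole number:
  n_f = 1: 1/n_i² = 1.00000000 − 0.98765432 = 0.01234568 → n_i = 9.000  → integer, n_i = 9 ✓

Only n_f = 1 gives an integer upper level, n_i = 9.

The transition is from n = 9 to n = 1 (emission).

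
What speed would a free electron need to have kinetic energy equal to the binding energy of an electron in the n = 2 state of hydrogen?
1.0938e+06 m/s (or 0.36487% of c)

The binding energy at n = 2 for hydrogen is:
E_2 = -13.6057/2² = -3.4014250 eV
|E_2| = 3.4014250 eV

Convert to Joules:
KE = 3.4014250 eV × (1.602177 × 10⁻¹⁹ J/eV) = 5.449685e-19 J

Using KE = ½mv²:
v = √(2·KE/m_e)
v = √(2 × 5.449685e-19 J / 9.10938 × 10⁻³¹ kg)
v = 1.0938e+06 m/s

This is approximately 0.36487% the speed of light.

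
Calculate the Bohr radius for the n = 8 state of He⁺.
1.6934 nm (or 16.9337 Å)

The Bohr radius formula is:
r_n = n² a₀ / Z

where a₀ = 0.0529177 nm is the Bohr radius.

For He⁺ (Z = 2) at n = 8:
r_8 = 8² × 0.0529177 nm / 2
r_8 = 64 × 0.0529177 nm / 2
r_8 = 3.38673 nm / 2
r_8 = 1.6934 nm

The electron orbits at approximately 1.6934 nm from the nucleus.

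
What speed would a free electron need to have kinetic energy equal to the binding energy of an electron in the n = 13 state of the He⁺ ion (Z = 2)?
3.37e+05 m/s (or 0.11% of c)

The binding energy at n = 13 for He⁺ is:
E_13 = -13.6057 × 2²/13² = -0.322028 eV
|E_13| = 0.322028 eV

Convert to Joules:
KE = 0.322028 eV × (1.602177 × 10⁻¹⁹ J/eV) = 5.1595e-20 J

Using KE = ½mv²:
v = √(2·KE/m_e)
v = √(2 × 5.1595e-20 J / 9.10938 × 10⁻³¹ kg)
v = 3.37e+05 m/s

This is approximately 0.11% the speed of light.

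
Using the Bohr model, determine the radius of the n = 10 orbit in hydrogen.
5.29177 nm (or 52.91772 Å)

The Bohr radius formula is:
r_n = n² a₀ / Z

where a₀ = 0.05291772 nm is the Bohr radius.

For H (Z = 1) at n = 10:
r_10 = 10² × 0.05291772 nm / 1
r_10 = 100 × 0.05291772 nm / 1
r_10 = 5.291772 nm / 1
r_10 = 5.29177 nm

The electron orbits at approximately 5.29177 nm from the nucleus.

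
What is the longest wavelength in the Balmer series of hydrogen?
656.111 nm

The longest wavelength corresponds to the smallest energy transition in the series.
The Balmer series has all transitions ending at n_f = 2.

For H, the first line (α-line) is the jump from n = 3 to n = 2:
E_3 = -13.6057 / 3² = -1.5117444 eV
E_2 = -13.6057 / 2² = -3.4014250 eV
ΔE = E_3 - E_2 = 1.8896806 eV

λ = hc/E = 1239.84 eV·nm / 1.8896806 eV
λ = 656.111 nm

This is the α-line of the Balmer series in H.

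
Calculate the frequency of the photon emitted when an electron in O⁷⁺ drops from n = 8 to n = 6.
2.56e+15 Hz

First, find the transition energy:
E_8 = -13.6057 × 8² / 8² = -13.60570000 eV
E_6 = -13.6057 × 8² / 6² = -24.18791111 eV
|ΔE| = |E_6 - E_8| = 10.58221111 eV

Convert to Joules: E = 10.58221111 eV × (1.602177 × 10⁻¹⁹ J/eV) = 1.6955e-18 J

Using E = hf:
f = E/h = 1.6955e-18 J / (6.62607 × 10⁻³⁴ J·s)
f = 2.56e+15 Hz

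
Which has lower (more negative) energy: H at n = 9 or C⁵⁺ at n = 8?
C⁵⁺ at n = 8 (E = -7.65321 eV)

Using E_n = -13.6057 Z² / n² eV:

H (Z = 1) at n = 9:
E = -13.6057 × 1² / 9² = -13.6057 × 1 / 81 = -0.16797160 eV

C⁵⁺ (Z = 6) at n = 8:
E = -13.6057 × 6² / 8² = -13.6057 × 36 / 64 = -7.65320625 eV

Since -7.65320625 eV < -0.16797160 eV,
C⁵⁺ at n = 8 is more tightly bound (requires more energy to ionize).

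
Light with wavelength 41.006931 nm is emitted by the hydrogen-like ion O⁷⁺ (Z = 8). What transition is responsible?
n = 6 → n = 4

First, find the photon energy from the wavelength (hc = 1239.84 eV·nm):
E = hc/λ = 1239.84 eV·nm / 41.006931 nm = 30.234889 eV

The energy levels of O⁷⁺ satisfy E_n = -13.6057 × 8² / n² eV, so an emission n_i → n_f releases
ΔE = 13.6057 × 8² × (1/n_f² − 1/n_i²) eV.

Setting ΔE equal to the photon energy:
1/n_f² − 1/n_i² = 30.234889 / (13.6057 × 8²) = 0.034722222

Since 1/n_i² must be positive, we need 1/n_f² > 0.034722222, i.e. n_f ≤ 5. For each allowed n_f, solve n_i = (1/n_f² − 0.034722222)^(−1/2) and check whether it is a whole number:
  n_f = 1: 1/n_i² = 1.000000000 − 0.034722222 = 0.965277778 → n_i = 1.018  (not an integer) ✗
  n_f = 2: 1/n_i² = 0.250000000 − 0.034722222 = 0.215277778 → n_i = 2.155  (not an integer) ✗
  n_f = 3: 1/n_i² = 0.111111111 − 0.034722222 = 0.076388889 → n_i = 3.618  (not an integer) ✗
  n_f = 4: 1/n_i² = 0.062500000 − 0.034722222 = 0.027777778 → n_i = 6.000  → integer, n_i = 6 ✓
  n_f = 5: 1/n_i² = 0.040000000 − 0.034722222 = 0.005277778 → n_i = 13.765  (not an integer) ✗

Only n_f = 4 gives an integer upper level, n_i = 6.

The transition is from n = 6 to n = 4 (emission).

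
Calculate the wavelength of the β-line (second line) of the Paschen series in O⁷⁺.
20.0229 nm

The lines of a series are numbered from the longest wavelength (smallest ΔE) outward; the second line is the transition from n = n_f + 2 to n_f.
The Paschen series has all transitions ending at n_f = 3.

For O⁷⁺ (Z = 8), the second line (β-line) is the jump from n = 5 to n = 3:
E_5 = -13.6057 × 8² / 5² = -34.830592 eV
E_3 = -13.6057 × 8² / 3² = -96.751644 eV
ΔE = E_5 - E_3 = 61.921052 eV

λ = hc/E = 1239.84 eV·nm / 61.921052 eV
λ = 20.0229 nm

This is the β-line of the Paschen series in O⁷⁺.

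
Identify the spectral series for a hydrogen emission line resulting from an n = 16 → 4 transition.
Brackett series

The spectral series in hydrogen are named based on the final (lower) energy level:
- Lyman series: n_final = 1 (ultraviolet)
- Balmer series: n_final = 2 (visible/near-UV)
- Paschen series: n_final = 3 (infrared)
- Brackett series: n_final = 4 (infrared)
- Pfund series: n_final = 5 (far infrared)

Since this transition ends at n = 4, it belongs to the Brackett series.

For reference, this 16 → 4 line has photon energy
ΔE = 13.6057 eV × (1/4² - 1/16²) = 0.79720898438 eV,
corresponding to wavelength λ = hc/ΔE = 1239.84 eV·nm / 0.79720898438 eV = 1555.22582 nm in the infrared region.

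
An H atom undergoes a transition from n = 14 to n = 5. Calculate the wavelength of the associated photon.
2611.228 nm

First, find the transition energy using E_n = -13.6057 / n² eV:
E_14 = -13.6057 / 14² = -0.069416837 eV
E_5 = -13.6057 / 5² = -0.544228000 eV

Photon energy: |ΔE| = |E_5 - E_14| = 0.474811163 eV

Convert to wavelength using E = hc/λ with hc = 1239.84 eV·nm:
λ = hc/E = 1239.84 eV·nm / 0.474811163 eV
λ = 2611.228 nm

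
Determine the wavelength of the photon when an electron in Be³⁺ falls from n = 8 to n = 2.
24.30 nm

First, find the transition energy using E_n = -13.6057 Z² / n² eV:
E_8 = -13.6057 × 4² / 8² = -3.4014 eV
E_2 = -13.6057 × 4² / 2² = -54.4228 eV

Photon energy: |ΔE| = |E_2 - E_8| = 51.0214 eV

Convert to wavelength using E = hc/λ with hc = 1239.84 eV·nm:
λ = hc/E = 1239.84 eV·nm / 51.0214 eV
λ = 24.30 nm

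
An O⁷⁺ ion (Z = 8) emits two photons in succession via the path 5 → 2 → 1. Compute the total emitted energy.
835.934 eV

The energy levels of O⁷⁺ are E_n = -13.6057 × 8² / n² eV.

First transition (5 → 2):
ΔE₁ = |E_2 - E_5|
ΔE₁ = |-217.691200000 - (-34.830592000)| = 182.860608 eV

Second transition (2 → 1):
ΔE₂ = |E_1 - E_2|
ΔE₂ = |-870.764800000 - (-217.691200000)| = 653.073600 eV

Total energy released:
E_total = ΔE₁ + ΔE₂ = 182.860608 + 653.073600 = 835.934 eV

Note: This equals the direct transition 5 → 1: 835.934 eV ✓
Energy is conserved regardless of the path taken.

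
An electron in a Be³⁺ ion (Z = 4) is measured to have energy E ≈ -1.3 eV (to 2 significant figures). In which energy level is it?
n = 13

The exact energy levels follow E_n = -13.6057 Z² / n² eV with Z = 4.

The measured value (-1.3 eV) is reported to only 2 significant figures, so we must test candidate n values and see which one matches to that precision.

Candidate energies:
  n = 11:  E = -13.6057 × 4² / 11² = -1.79910 eV
  n = 12:  E = -13.6057 × 4² / 12² = -1.51174 eV
  n = 13:  E = -13.6057 × 4² / 13² = -1.28811 eV  ← matches
  n = 14:  E = -13.6057 × 4² / 14² = -1.11067 eV
  n = 15:  E = -13.6057 × 4² / 15² = -0.96752 eV

Checking against the measurement of -1.3 eV (2 sig figs), only n = 13 agrees:
E_13 = -1.28811 eV, which rounds to -1.3 eV ✓

Therefore n = 13.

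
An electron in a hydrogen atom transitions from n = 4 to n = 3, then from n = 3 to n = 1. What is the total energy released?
12.7553 eV

The energy levels of hydrogen are E_n = -13.6057 / n² eV.

First transition (4 → 3):
ΔE₁ = |E_3 - E_4|
ΔE₁ = |-1.5117444444 - (-0.8503562500)| = 0.6613882 eV

Second transition (3 → 1):
ΔE₂ = |E_1 - E_3|
ΔE₂ = |-13.6057000000 - (-1.5117444444)| = 12.0939556 eV

Total energy released:
E_total = ΔE₁ + ΔE₂ = 0.6613882 + 12.0939556 = 12.7553 eV

Note: This equals the direct transition 4 → 1: 12.7553 eV ✓
Energy is conserved regardless of the path taken.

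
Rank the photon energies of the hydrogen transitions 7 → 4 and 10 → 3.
10 → 3

Calculate the energy for each transition:

Transition 7 → 4:
ΔE₁ = |E_4 - E_7| = |-13.6057/4² - (-13.6057/7²)|
ΔE₁ = |-0.8503562500 - (-0.2776673469)| = 0.5726889 eV

Transition 10 → 3:
ΔE₂ = |E_3 - E_10| = |-13.6057/3² - (-13.6057/10²)|
ΔE₂ = |-1.5117444444 - (-0.1360570000)| = 1.3756874 eV

Since 1.3756874 eV > 0.5726889 eV, the transition 10 → 3 emits the more energetic photon.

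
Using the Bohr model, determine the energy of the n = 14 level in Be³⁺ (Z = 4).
-1.11 eV

For hydrogen-like ions, the energy levels scale with Z²:
E_n = -13.6057 Z² / n² eV

For Be³⁺ (Z = 4) at n = 14:
E_14 = -13.6057 × 4² / 14²
E_14 = -13.6057 × 16 / 196
E_14 = -217.6912 / 196
E_14 = -1.11 eV

The energy is 16 times more negative than hydrogen at the same n due to the stronger nuclear charge.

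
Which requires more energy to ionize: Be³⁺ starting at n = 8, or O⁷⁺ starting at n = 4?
O⁷⁺ at n = 4 (E = -54.422800 eV)

Using E_n = -13.6057 Z² / n² eV:

Be³⁺ (Z = 4) at n = 8:
E = -13.6057 × 4² / 8² = -13.6057 × 16 / 64 = -3.401425000 eV

O⁷⁺ (Z = 8) at n = 4:
E = -13.6057 × 8² / 4² = -13.6057 × 64 / 16 = -54.422800000 eV

Since -54.422800000 eV < -3.401425000 eV,
O⁷⁺ at n = 4 is more tightly bound (requires more energy to ionize).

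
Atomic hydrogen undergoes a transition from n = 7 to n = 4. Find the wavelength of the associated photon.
2164.94504 nm

First, find the transition energy using E_n = -13.6057 / n² eV:
E_7 = -13.6057 / 7² = -0.27766734694 eV
E_4 = -13.6057 / 4² = -0.85035625000 eV

Photon energy: |ΔE| = |E_4 - E_7| = 0.57268890306 eV

Convert to wavelength using E = hc/λ with hc = 1239.84 eV·nm:
λ = hc/E = 1239.84 eV·nm / 0.57268890306 eV
λ = 2164.94504 nm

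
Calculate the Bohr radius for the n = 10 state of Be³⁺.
1.3229 nm (or 13.2294 Å)

The Bohr radius formula is:
r_n = n² a₀ / Z

where a₀ = 0.0529177 nm is the Bohr radius.

For Be³⁺ (Z = 4) at n = 10:
r_10 = 10² × 0.0529177 nm / 4
r_10 = 100 × 0.0529177 nm / 4
r_10 = 5.29177 nm / 4
r_10 = 1.3229 nm

The electron orbits at approximately 1.3229 nm from the nucleus.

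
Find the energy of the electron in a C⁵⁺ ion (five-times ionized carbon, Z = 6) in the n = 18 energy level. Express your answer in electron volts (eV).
-1.51174 eV

The energy levels of a hydrogen-like atom are given by:
E_n = -13.6057 Z² / n² eV  (with Z = 6 for C⁵⁺)

For n = 18:
E_18 = -13.6057 × 6² / 18²
E_18 = -13.6057 × 36 / 324
E_18 = -1.51174 eV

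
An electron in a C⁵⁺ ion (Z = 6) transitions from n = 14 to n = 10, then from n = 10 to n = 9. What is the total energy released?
3.548 eV

The energy levels of C⁵⁺ are E_n = -13.6057 × 6² / n² eV.

First transition (14 → 10):
ΔE₁ = |E_10 - E_14|
ΔE₁ = |-4.898052000 - (-2.499006122)| = 2.399046 eV

Second transition (10 → 9):
ΔE₂ = |E_9 - E_10|
ΔE₂ = |-6.046977778 - (-4.898052000)| = 1.148926 eV

Total energy released:
E_total = ΔE₁ + ΔE₂ = 2.399046 + 1.148926 = 3.548 eV

Note: This equals the direct transition 14 → 9: 3.548 eV ✓
Energy is conserved regardless of the path taken.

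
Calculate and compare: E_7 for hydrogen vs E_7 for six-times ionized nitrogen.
N⁶⁺ at n = 7 (E = -13.60570 eV)

Using E_n = -13.6057 Z² / n² eV:

H (Z = 1) at n = 7:
E = -13.6057 × 1² / 7² = -13.6057 × 1 / 49 = -0.27766735 eV

N⁶⁺ (Z = 7) at n = 7:
E = -13.6057 × 7² / 7² = -13.6057 × 49 / 49 = -13.60570000 eV

Since -13.60570000 eV < -0.27766735 eV,
N⁶⁺ at n = 7 is more tightly bound (requires more energy to ionize).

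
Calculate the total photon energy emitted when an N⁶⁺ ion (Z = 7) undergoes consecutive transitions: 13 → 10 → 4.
37.723 eV

The energy levels of N⁶⁺ are E_n = -13.6057 × 7² / n² eV.

First transition (13 → 10):
ΔE₁ = |E_10 - E_13|
ΔE₁ = |-6.666793000 - (-3.944847929)| = 2.721945 eV

Second transition (10 → 4):
ΔE₂ = |E_4 - E_10|
ΔE₂ = |-41.667456250 - (-6.666793000)| = 35.000663 eV

Total energy released:
E_total = ΔE₁ + ΔE₂ = 2.721945 + 35.000663 = 37.723 eV

Note: This equals the direct transition 13 → 4: 37.723 eV ✓
Energy is conserved regardless of the path taken.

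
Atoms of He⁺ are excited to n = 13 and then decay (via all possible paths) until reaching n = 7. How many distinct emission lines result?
21

The electron can occupy levels n = 7, 8, ..., 13 during de-excitation — that is m = 13 - 7 + 1 = 7 distinct levels.

The number of distinct spectral lines equals the number of ways to choose 2 of these m levels (each pair gives one possible emission transition):

Number of lines = m(m-1)/2 = 7×6/2 = 21

These correspond to all possible transitions between the 7 levels:
13 → 12, 13 → 11, 13 → 10, 13 → 9, 13 → 8, 13 → 7, 12 → 11, 12 → 10...

Each transition produces a photon with a unique energy (and thus wavelength). This count does not depend on Z.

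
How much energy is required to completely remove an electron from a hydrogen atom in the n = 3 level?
1.51 eV

The ionization energy is the energy needed to remove the electron completely (n → ∞).

For hydrogen, E_n = -13.6057 eV / n².

At n = 3: E_3 = -13.6057 / 3² = -1.51174 eV
At n = ∞: E_∞ = 0 eV

Ionization energy = E_∞ - E_3 = 0 - (-1.51174) = 1.51174 eV
Ionization energy ≈ 1.51 eV

This is also called the binding energy of the electron in state n = 3.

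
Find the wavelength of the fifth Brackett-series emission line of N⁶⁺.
37.080051 nm

The lines of a series are numbered from the longest wavelength (smallest ΔE) outward; the fifth line is the transition from n = n_f + 5 to n_f.
The Brackett series has all transitions ending at n_f = 4.

For N⁶⁺ (Z = 7), the fifth line (ε-line) is the jump from n = 9 to n = 4:
E_9 = -13.6057 × 7² / 9² = -8.23060864 eV
E_4 = -13.6057 × 7² / 4² = -41.66745625 eV
ΔE = E_9 - E_4 = 33.43684761 eV

λ = hc/E = 1239.84 eV·nm / 33.43684761 eV
λ = 37.080051 nm

This is the ε-line of the Brackett series in N⁶⁺.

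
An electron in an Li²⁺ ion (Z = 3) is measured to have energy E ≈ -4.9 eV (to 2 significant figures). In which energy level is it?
n = 5

The exact energy levels follow E_n = -13.6057 Z² / n² eV with Z = 3.

The measured value (-4.9 eV) is reported to only 2 significant figures, so we must test candidate n values and see which one matches to that precision.

Candidate energies:
  n = 3:  E = -13.6057 × 3² / 3² = -13.60570 eV
  n = 4:  E = -13.6057 × 3² / 4² = -7.65321 eV
  n = 5:  E = -13.6057 × 3² / 5² = -4.89805 eV  ← matches
  n = 6:  E = -13.6057 × 3² / 6² = -3.40143 eV
  n = 7:  E = -13.6057 × 3² / 7² = -2.49901 eV

Checking against the measurement of -4.9 eV (2 sig figs), only n = 5 agrees:
E_5 = -4.89805 eV, which rounds to -4.9 eV ✓

Therefore n = 5.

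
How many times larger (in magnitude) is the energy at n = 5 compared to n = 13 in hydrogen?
6.7600

Using E_n = -13.6057 Z² / n² eV with Z = 1:

E_5 = -13.6057 / 5² = -13.6057 / 25 = -0.5442280000 eV
E_13 = -13.6057 / 13² = -13.6057 / 169 = -0.0805071006 eV

The ratio is:
E_5/E_13 = (-0.5442280000) / (-0.0805071006)
E_5/E_13 = (-13.6057/25) / (-13.6057/169)
E_5/E_13 = 169/25
E_5/E_13 = 6.7600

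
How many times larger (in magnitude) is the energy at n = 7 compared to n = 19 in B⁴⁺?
7.3673

Using E_n = -13.6057 Z² / n² eV with Z = 5:

E_7 = -13.6057 × 5² / 7² = -340.1425 / 49 = -6.9416836735 eV
E_19 = -13.6057 × 5² / 19² = -340.1425 / 361 = -0.9422229917 eV

The ratio is:
E_7/E_19 = (-6.9416836735) / (-0.9422229917)
E_7/E_19 = (-340.1425/49) / (-340.1425/361)
E_7/E_19 = 361/49
E_7/E_19 = 7.3673
(Note: the Z² factors cancel in the ratio.)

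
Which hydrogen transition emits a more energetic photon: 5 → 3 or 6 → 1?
6 → 1

Calculate the energy for each transition:

Transition 5 → 3:
ΔE₁ = |E_3 - E_5| = |-13.6057/3² - (-13.6057/5²)|
ΔE₁ = |-1.511744444 - (-0.544228000)| = 0.967516 eV

Transition 6 → 1:
ΔE₂ = |E_1 - E_6| = |-13.6057/1² - (-13.6057/6²)|
ΔE₂ = |-13.605700000 - (-0.377936111)| = 13.227764 eV

Since 13.227764 eV > 0.967516 eV, the transition 6 → 1 emits the more energetic photon.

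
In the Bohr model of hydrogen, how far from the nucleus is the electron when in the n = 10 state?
5.2918 nm (or 52.9177 Å)

The Bohr radius formula is:
r_n = n² a₀ / Z

where a₀ = 0.0529177 nm is the Bohr radius.

For H (Z = 1) at n = 10:
r_10 = 10² × 0.0529177 nm / 1
r_10 = 100 × 0.0529177 nm / 1
r_10 = 5.29177 nm / 1
r_10 = 5.2918 nm

The electron orbits at approximately 5.2918 nm from the nucleus.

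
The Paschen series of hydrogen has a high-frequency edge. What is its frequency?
3.6554e+14 Hz

The series limit corresponds to the transition from n = ∞ to n = 3.
This is the highest energy (shortest wavelength) transition in the Paschen series.

E_∞ = 0 eV
E_3 = -13.6057 / 3² = -1.5117444 eV

Energy at series limit:
ΔE = E_∞ - E_3 = 0 - (-1.5117444) = 1.5117444 eV
E = 1.5117444 eV × (1.602177 × 10⁻¹⁹ J/eV) = 2.422082e-19 J
f = E/h = 2.422082e-19 J / (6.62607 × 10⁻³⁴ J·s) = 3.6554e+14 Hz

This energy equals the ionization energy from the n = 3 state of hydrogen.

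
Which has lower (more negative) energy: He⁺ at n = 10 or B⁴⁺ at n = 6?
B⁴⁺ at n = 6 (E = -9.448403 eV)

Using E_n = -13.6057 Z² / n² eV:

He⁺ (Z = 2) at n = 10:
E = -13.6057 × 2² / 10² = -13.6057 × 4 / 100 = -0.544228000 eV

B⁴⁺ (Z = 5) at n = 6:
E = -13.6057 × 5² / 6² = -13.6057 × 25 / 36 = -9.448402778 eV

Since -9.448402778 eV < -0.544228000 eV,
B⁴⁺ at n = 6 is more tightly bound (requires more energy to ionize).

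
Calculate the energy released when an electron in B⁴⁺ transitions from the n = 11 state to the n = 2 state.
82.22 eV

The energy levels are E_n = -13.6057 Z² eV / n².

Energy at n = 11: E_11 = -13.6057 × 5² / 11² = -2.81110 eV
Energy at n = 2: E_2 = -13.6057 × 5² / 2² = -85.03563 eV

For emission (electron falling to lower state), the photon energy is:
E_photon = E_11 - E_2 = |-2.81110 - (-85.03563)|
E_photon = 82.22 eV

This energy is carried away by the emitted photon.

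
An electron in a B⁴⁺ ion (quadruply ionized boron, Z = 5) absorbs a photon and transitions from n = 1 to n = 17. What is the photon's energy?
338.96554 eV

The energy levels of a hydrogen-like atom are E_n = -13.6057 Z² eV / n².

Energy at n = 1: E_1 = -13.6057 × 5² / 1² = -340.14250000 eV
Energy at n = 17: E_17 = -13.6057 × 5² / 17² = -1.17696367 eV

The excitation energy is the difference:
ΔE = E_17 - E_1
ΔE = -1.17696367 - (-340.14250000)
ΔE = 338.96554 eV

Since this is positive, energy must be absorbed (photon absorption).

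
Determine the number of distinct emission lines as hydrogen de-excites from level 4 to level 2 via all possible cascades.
3

The electron can occupy levels n = 2, 3, ..., 4 during de-excitation — that is m = 4 - 2 + 1 = 3 distinct levels.

The number of distinct spectral lines equals the number of ways to choose 2 of these m levels (each pair gives one possible emission transition):

Number of lines = m(m-1)/2 = 3×2/2 = 3

These correspond to all possible transitions between the 3 levels:
4 → 3, 4 → 2, 3 → 2

Each transition produces a photon with a unique energy (and thus wavelength). This count does not depend on Z.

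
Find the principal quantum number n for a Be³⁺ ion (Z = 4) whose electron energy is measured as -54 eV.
n = 2

The exact energy levels follow E_n = -13.6057 Z² / n² eV with Z = 4.

The measured value (-54 eV) is reported to only 2 significant figures, so we must test candidate n values and see which one matches to that precision.

Candidate energies:
  n = 1:  E = -13.6057 × 4² / 1² = -217.691200 eV
  n = 2:  E = -13.6057 × 4² / 2² = -54.422800 eV  ← matches
  n = 3:  E = -13.6057 × 4² / 3² = -24.187911 eV
  n = 4:  E = -13.6057 × 4² / 4² = -13.605700 eV

Checking against the measurement of -54 eV (2 sig figs), only n = 2 agrees:
E_2 = -54.422800 eV, which rounds to -54 eV ✓

Therefore n = 2.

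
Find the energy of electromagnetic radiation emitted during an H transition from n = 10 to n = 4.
0.71430 eV

The energy levels are E_n = -13.6057 eV / n².

Energy at n = 10: E_10 = -13.6057 / 10² = -0.13605700 eV
Energy at n = 4: E_4 = -13.6057 / 4² = -0.85035625 eV

For emission (electron falling to lower state), the photon energy is:
E_photon = E_10 - E_4 = |-0.13605700 - (-0.85035625)|
E_photon = 0.71430 eV

This energy is carried away by the emitted photon.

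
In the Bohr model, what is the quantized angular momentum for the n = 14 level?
1.476e-33 J·s (or 14ℏ)

In the Bohr model, angular momentum is quantized:
L = nℏ

where ℏ = h/(2π) = 1.05457e-34 J·s

For n = 14:
L = 14 × 1.05457e-34 J·s
L = 1.476e-33 J·s

This can also be written as L = 14ℏ.
The angular momentum is an integer multiple of the reduced Planck constant.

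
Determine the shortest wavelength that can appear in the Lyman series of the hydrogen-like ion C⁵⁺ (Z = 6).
2.531 nm

The series limit corresponds to the transition from n = ∞ to n = 1.
This is the highest energy (shortest wavelength) transition in the Lyman series.

E_∞ = 0 eV
E_1 = -13.6057 × 6² / 1² = -489.80520 eV

Energy at series limit:
ΔE = E_∞ - E_1 = 0 - (-489.80520) = 489.80520 eV
λ = hc/E = 1239.84 eV·nm / 489.80520 eV = 2.531 nm

This energy equals the ionization energy from the n = 1 state of C⁵⁺.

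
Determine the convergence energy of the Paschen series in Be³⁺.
24.188 eV

The series limit corresponds to the transition from n = ∞ to n = 3.
This is the highest energy (shortest wavelength) transition in the Paschen series.

E_∞ = 0 eV
E_3 = -13.6057 × 4² / 3² = -24.188 eV

Energy at series limit:
ΔE = E_∞ - E_3 = 0 - (-24.188) = 24.188 eV

This energy equals the ionization energy from the n = 3 state of Be³⁺.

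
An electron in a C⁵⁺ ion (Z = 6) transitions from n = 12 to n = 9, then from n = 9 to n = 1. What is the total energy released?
486.40378 eV

The energy levels of C⁵⁺ are E_n = -13.6057 × 6² / n² eV.

First transition (12 → 9):
ΔE₁ = |E_9 - E_12|
ΔE₁ = |-6.04697777778 - (-3.40142500000)| = 2.64555278 eV

Second transition (9 → 1):
ΔE₂ = |E_1 - E_9|
ΔE₂ = |-489.80520000000 - (-6.04697777778)| = 483.75822222 eV

Total energy released:
E_total = ΔE₁ + ΔE₂ = 2.64555278 + 483.75822222 = 486.40378 eV

Note: This equals the direct transition 12 → 1: 486.40378 eV ✓
Energy is conserved regardless of the path taken.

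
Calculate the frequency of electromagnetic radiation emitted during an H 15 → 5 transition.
1.17e+14 Hz

First, find the transition energy:
E_15 = -13.6057 / 15² = -0.060470 eV
E_5 = -13.6057 / 5² = -0.544228 eV
|ΔE| = |E_5 - E_15| = 0.483758 eV

Convert to Joules: E = 0.483758 eV × (1.602177 × 10⁻¹⁹ J/eV) = 7.7507e-20 J

Using E = hf:
f = E/h = 7.7507e-20 J / (6.62607 × 10⁻³⁴ J·s)
f = 1.17e+14 Hz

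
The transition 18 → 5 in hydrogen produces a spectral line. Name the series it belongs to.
Pfund series

The spectral series in hydrogen are named based on the final (lower) energy level:
- Lyman series: n_final = 1 (ultraviolet)
- Balmer series: n_final = 2 (visible/near-UV)
- Paschen series: n_final = 3 (infrared)
- Brackett series: n_final = 4 (infrared)
- Pfund series: n_final = 5 (far infrared)

Since this transition ends at n = 5, it belongs to the Pfund series.

For reference, this 18 → 5 line has photon energy
ΔE = 13.6057 eV × (1/5² - 1/18²) = 0.50223509877 eV,
corresponding to wavelength λ = hc/ΔE = 1239.84 eV·nm / 0.50223509877 eV = 2468.64467 nm in the far infrared region.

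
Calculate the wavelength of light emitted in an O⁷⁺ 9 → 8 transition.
434.1910 nm

First, find the transition energy using E_n = -13.6057 Z² / n² eV:
E_9 = -13.6057 × 8² / 9² = -10.75018272 eV
E_8 = -13.6057 × 8² / 8² = -13.60570000 eV

Photon energy: |ΔE| = |E_8 - E_9| = 2.85551728 eV

Convert to wavelength using E = hc/λ with hc = 1239.84 eV·nm:
λ = hc/E = 1239.84 eV·nm / 2.85551728 eV
λ = 434.1910 nm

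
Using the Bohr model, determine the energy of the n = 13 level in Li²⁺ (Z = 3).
-0.725 eV

For hydrogen-like ions, the energy levels scale with Z²:
E_n = -13.6057 Z² / n² eV

For Li²⁺ (Z = 3) at n = 13:
E_13 = -13.6057 × 3² / 13²
E_13 = -13.6057 × 9 / 169
E_13 = -122.4513 / 169
E_13 = -0.725 eV

The energy is 9 times more negative than hydrogen at the same n due to the stronger nuclear charge.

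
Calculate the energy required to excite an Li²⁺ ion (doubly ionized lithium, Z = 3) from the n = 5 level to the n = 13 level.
4.173 eV

The energy levels of a hydrogen-like atom are E_n = -13.6057 Z² eV / n².

Energy at n = 5: E_5 = -13.6057 × 3² / 5² = -4.898052 eV
Energy at n = 13: E_13 = -13.6057 × 3² / 13² = -0.724564 eV

The excitation energy is the difference:
ΔE = E_13 - E_5
ΔE = -0.724564 - (-4.898052)
ΔE = 4.173 eV

Since this is positive, energy must be absorbed (photon absorption).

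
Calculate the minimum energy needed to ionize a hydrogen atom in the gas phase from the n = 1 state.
13.60570 eV

The ionization energy is the energy needed to remove the electron completely (n → ∞).

For hydrogen, E_n = -13.6057 eV / n².

At n = 1: E_1 = -13.6057 / 1² = -13.60570000 eV
At n = ∞: E_∞ = 0 eV

Ionization energy = E_∞ - E_1 = 0 - (-13.60570000) = 13.60570000 eV
Ionization energy ≈ 13.60570 eV

This is also called the binding energy of the electron in state n = 1.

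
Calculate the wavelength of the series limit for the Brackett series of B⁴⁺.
58.32 nm

The series limit corresponds to the transition from n = ∞ to n = 4.
This is the highest energy (shortest wavelength) transition in the Brackett series.

E_∞ = 0 eV
E_4 = -13.6057 × 5² / 4² = -21.2589 eV

Energy at series limit:
ΔE = E_∞ - E_4 = 0 - (-21.2589) = 21.2589 eV
λ = hc/E = 1239.84 eV·nm / 21.2589 eV = 58.32 nm

This energy equals the ionization energy from the n = 4 state of B⁴⁺.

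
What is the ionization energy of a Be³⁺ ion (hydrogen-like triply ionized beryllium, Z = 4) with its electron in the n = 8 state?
3.401425 eV

The ionization energy is the energy needed to remove the electron completely (n → ∞).

For a hydrogen-like ion with Z = 4, E_n = -13.6057 Z² / n² eV.

At n = 8: E_8 = -13.6057 × 4² / 8² = -3.401425000 eV
At n = ∞: E_∞ = 0 eV

Ionization energy = E_∞ - E_8 = 0 - (-3.401425000) = 3.401425000 eV
Ionization energy ≈ 3.401425 eV

This is also called the binding energy of the electron in state n = 8.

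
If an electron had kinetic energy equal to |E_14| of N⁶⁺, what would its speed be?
1.0938e+06 m/s (or 0.364868% of c)

The binding energy at n = 14 for N⁶⁺ is:
E_14 = -13.6057 × 7²/14² = -3.40142500 eV
|E_14| = 3.40142500 eV

Convert to Joules:
KE = 3.40142500 eV × (1.602177 × 10⁻¹⁹ J/eV) = 5.449685e-19 J

Using KE = ½mv²:
v = √(2·KE/m_e)
v = √(2 × 5.449685e-19 J / 9.10938 × 10⁻³¹ kg)
v = 1.0938e+06 m/s

This is approximately 0.364868% the speed of light.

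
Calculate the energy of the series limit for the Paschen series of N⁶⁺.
74.07548 eV

The series limit corresponds to the transition from n = ∞ to n = 3.
This is the highest energy (shortest wavelength) transition in the Paschen series.

E_∞ = 0 eV
E_3 = -13.6057 × 7² / 3² = -74.07548 eV

Energy at series limit:
ΔE = E_∞ - E_3 = 0 - (-74.07548) = 74.07548 eV

This energy equals the ionization energy from the n = 3 state of N⁶⁺.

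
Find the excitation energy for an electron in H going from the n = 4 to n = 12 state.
0.7559 eV

The energy levels of a hydrogen-like atom are E_n = -13.6057 eV / n².

Energy at n = 4: E_4 = -13.6057 / 4² = -0.8503563 eV
Energy at n = 12: E_12 = -13.6057 / 12² = -0.0944840 eV

The excitation energy is the difference:
ΔE = E_12 - E_4
ΔE = -0.0944840 - (-0.8503563)
ΔE = 0.7559 eV

Since this is positive, energy must be absorbed (photon absorption).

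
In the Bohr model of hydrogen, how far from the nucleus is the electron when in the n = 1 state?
0.05292 nm (or 0.52918 Å)

The Bohr radius formula is:
r_n = n² a₀ / Z

where a₀ = 0.05291772 nm is the Bohr radius.

For H (Z = 1) at n = 1:
r_1 = 1² × 0.05291772 nm / 1
r_1 = 1 × 0.05291772 nm / 1
r_1 = 0.052918 nm / 1
r_1 = 0.05292 nm

The electron orbits at approximately 0.05292 nm from the nucleus.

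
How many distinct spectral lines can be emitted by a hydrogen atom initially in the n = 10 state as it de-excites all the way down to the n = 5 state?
15

The electron can occupy levels n = 5, 6, ..., 10 during de-excitation — that is m = 10 - 5 + 1 = 6 distinct levels.

The number of distinct spectral lines equals the number of ways to choose 2 of these m levels (each pair gives one possible emission transition):

Number of lines = m(m-1)/2 = 6×5/2 = 15

These correspond to all possible transitions between the 6 levels:
10 → 9, 10 → 8, 10 → 7, 10 → 6, 10 → 5, 9 → 8, 9 → 7, 9 → 6...

Each transition produces a photon with a unique energy (and thus wavelength). This count does not depend on Z.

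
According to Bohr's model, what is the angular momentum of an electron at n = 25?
2.63643e-33 J·s (or 25ℏ)

In the Bohr model, angular momentum is quantized:
L = nℏ

where ℏ = h/(2π) = 1.0545718e-34 J·s

For n = 25:
L = 25 × 1.0545718e-34 J·s
L = 2.63643e-33 J·s

This can also be written as L = 25ℏ.
The angular momentum is an integer multiple of the reduced Planck constant.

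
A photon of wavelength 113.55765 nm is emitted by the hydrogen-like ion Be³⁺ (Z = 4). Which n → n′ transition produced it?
n = 9 → n = 4

First, find the photon energy from the wavelength (hc = 1239.84 eV·nm):
E = hc/λ = 1239.84 eV·nm / 113.55765 nm = 10.918155 eV

The energy levels of Be³⁺ satisfy E_n = -13.6057 × 4² / n² eV, so an emission n_i → n_f releases
ΔE = 13.6057 × 4² × (1/n_f² − 1/n_i²) eV.

Setting ΔE equal to the photon energy:
1/n_f² − 1/n_i² = 10.918155 / (13.6057 × 4²) = 0.050154324

Since 1/n_i² must be positive, we need 1/n_f² > 0.050154324, i.e. n_f ≤ 4. For each allowed n_f, solve n_i = (1/n_f² − 0.050154324)^(−1/2) and check whether it is a whole number:
  n_f = 1: 1/n_i² = 1.000000000 − 0.050154324 = 0.949845676 → n_i = 1.026  (not an integer) ✗
  n_f = 2: 1/n_i² = 0.250000000 − 0.050154324 = 0.199845676 → n_i = 2.237  (not an integer) ✗
  n_f = 3: 1/n_i² = 0.111111111 − 0.050154324 = 0.060956787 → n_i = 4.050  (not an integer) ✗
  n_f = 4: 1/n_i² = 0.062500000 − 0.050154324 = 0.012345676 → n_i = 9.000  → integer, n_i = 9 ✓

Only n_f = 4 gives an integer upper level, n_i = 9.

The transition is from n = 9 to n = 4 (emission).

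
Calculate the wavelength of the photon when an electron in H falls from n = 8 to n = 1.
92.5730 nm

First, find the transition energy using E_n = -13.6057 / n² eV:
E_8 = -13.6057 / 8² = -0.212589 eV
E_1 = -13.6057 / 1² = -13.605700 eV

Photon energy: |ΔE| = |E_1 - E_8| = 13.393111 eV

Convert to wavelength using E = hc/λ with hc = 1239.84 eV·nm:
λ = hc/E = 1239.84 eV·nm / 13.393111 eV
λ = 92.5730 nm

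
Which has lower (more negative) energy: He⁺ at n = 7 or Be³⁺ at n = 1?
Be³⁺ at n = 1 (E = -217.69120 eV)

Using E_n = -13.6057 Z² / n² eV:

He⁺ (Z = 2) at n = 7:
E = -13.6057 × 2² / 7² = -13.6057 × 4 / 49 = -1.11066939 eV

Be³⁺ (Z = 4) at n = 1:
E = -13.6057 × 4² / 1² = -13.6057 × 16 / 1 = -217.69120000 eV

Since -217.69120000 eV < -1.11066939 eV,
Be³⁺ at n = 1 is more tightly bound (requires more energy to ionize).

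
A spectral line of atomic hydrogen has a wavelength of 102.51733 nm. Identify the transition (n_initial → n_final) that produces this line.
n = 3 → n = 1

First, find the photon energy from the wavelength (hc = 1239.84 eV·nm):
E = hc/λ = 1239.84 eV·nm / 102.51733 nm = 12.093955 eV

The energy levels of hydrogen satisfy E_n = -13.6057 / n² eV, so an emission n_i → n_f releases
ΔE = 13.6057 × (1/n_f² − 1/n_i²) eV.

Setting ΔE equal to the photon energy:
1/n_f² − 1/n_i² = 12.093955 / 13.6057 = 0.88888885

Since 1/n_i² must be positive, we need 1/n_f² > 0.88888885, i.e. n_f ≤ 1. For each allowed n_f, solve n_i = (1/n_f² − 0.88888885)^(−1/2) and check whether it is a whole number:
  n_f = 1: 1/n_i² = 1.00000000 − 0.88888885 = 0.11111115 → n_i = 3.000  → integer, n_i = 3 ✓

Only n_f = 1 gives an integer upper level, n_i = 3.

The transition is from n = 3 to n = 1 (emission).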